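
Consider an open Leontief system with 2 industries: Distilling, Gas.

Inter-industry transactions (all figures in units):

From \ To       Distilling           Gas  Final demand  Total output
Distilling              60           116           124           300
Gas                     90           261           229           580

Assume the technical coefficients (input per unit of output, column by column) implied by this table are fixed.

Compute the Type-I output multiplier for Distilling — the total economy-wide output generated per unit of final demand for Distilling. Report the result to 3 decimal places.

m_1 = 2.237

Technical coefficients a_ij = z_ij / X_j:
  a_11 = 60/300 = 0.20, a_21 = 90/300 = 0.30
  a_12 = 116/580 = 0.20, a_22 = 261/580 = 0.45
I − A =
  [   0.80    -0.20]
  [  -0.30     0.55]
det(I−A) = (0.80)(0.55) − (-0.20)(-0.30) = 0.3800
adj(I−A) = [[0.55, 0.20], [0.30, 0.80]]
(I − A)⁻¹ = adj(I−A) / det(I−A) ≈
  [   1.4474     0.5263]
  [   0.7895     2.1053]
The output multiplier for sector j is the column-j sum of the Leontief inverse (I − A)⁻¹ = adj(I−A) / det(I−A).
Column 1 of adj(I−A): (0.55, 0.30); det(I−A) = 0.3800.
m_1 = (0.55 + 0.30) / 0.3800 = 0.85 / 0.3800 ≈ 2.237.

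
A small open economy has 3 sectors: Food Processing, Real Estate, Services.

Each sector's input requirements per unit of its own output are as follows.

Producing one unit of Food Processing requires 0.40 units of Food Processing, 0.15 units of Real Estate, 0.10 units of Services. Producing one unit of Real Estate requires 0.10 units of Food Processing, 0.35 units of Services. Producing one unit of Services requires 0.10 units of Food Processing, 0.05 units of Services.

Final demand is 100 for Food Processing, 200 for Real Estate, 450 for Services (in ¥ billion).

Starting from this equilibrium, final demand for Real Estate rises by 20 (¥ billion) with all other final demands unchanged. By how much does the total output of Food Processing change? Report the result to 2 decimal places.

Δx_F = 4.81

I − A =
  [   0.60    -0.10    -0.10]
  [  -0.15     1.00     0.00]
  [  -0.10    -0.35     0.95]
Cofactors of I−A, C_ij = (−1)^(i+j)·(minor ij) (rows/columns in the sector order above):
  C_11 = (1.00)(0.95) − (0.00)(-0.35) = 0.9500
  C_12 = −[(-0.15)(0.95) − (0.00)(-0.10)] = 0.1425
  C_13 = (-0.15)(-0.35) − (1.00)(-0.10) = 0.1525
  C_21 = −[(-0.10)(0.95) − (-0.10)(-0.35)] = 0.1300
  C_22 = (0.60)(0.95) − (-0.10)(-0.10) = 0.5600
  C_23 = −[(0.60)(-0.35) − (-0.10)(-0.10)] = 0.2200
  C_31 = (-0.10)(0.00) − (-0.10)(1.00) = 0.1000
  C_32 = −[(0.60)(0.00) − (-0.10)(-0.15)] = 0.0150
  C_33 = (0.60)(1.00) − (-0.10)(-0.15) = 0.5850
det(I−A) = Σ_j (I−A)_1j·C_1j = (0.60)(0.9500) + (-0.10)(0.1425) + (-0.10)(0.1525) = 0.5405
adj(I−A) = Cᵀ =
  [ 0.9500   0.1300   0.1000]
  [ 0.1425   0.5600   0.0150]
  [ 0.1525   0.2200   0.5850]
(I − A)⁻¹ = adj(I−A) / det(I−A) ≈
  [   1.7576     0.2405     0.1850]
  [   0.2636     1.0361     0.0278]
  [   0.2821     0.4070     1.0823]
Δx = (I − A)⁻¹ Δd with Δd having +20 in the Real Estate component and 0 elsewhere.
So Δx_F = L_FR · (+20), where L_FR = adj(I−A)_FR / det(I−A) = 0.1300 / 0.5405.
Δx_F = 0.1300 × (+20) / 0.5405 = 2.60 / 0.5405 ≈ 4.81.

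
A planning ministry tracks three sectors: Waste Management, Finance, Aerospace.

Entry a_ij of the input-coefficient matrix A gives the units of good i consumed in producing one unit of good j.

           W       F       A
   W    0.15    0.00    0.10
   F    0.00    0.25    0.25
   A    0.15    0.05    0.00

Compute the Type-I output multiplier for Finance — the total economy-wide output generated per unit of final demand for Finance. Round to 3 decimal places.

m_F = 1.434

I − A =
  [   0.85     0.00    -0.10]
  [   0.00     0.75    -0.25]
  [  -0.15    -0.05     1.00]
Cofactors of I−A, C_ij = (−1)^(i+j)·(minor ij) (rows/columns in the sector order above):
  C_11 = (0.75)(1.00) − (-0.25)(-0.05) = 0.7375
  C_12 = −[(0.00)(1.00) − (-0.25)(-0.15)] = 0.0375
  C_13 = (0.00)(-0.05) − (0.75)(-0.15) = 0.1125
  C_21 = −[(0.00)(1.00) − (-0.10)(-0.05)] = 0.0050
  C_22 = (0.85)(1.00) − (-0.10)(-0.15) = 0.8350
  C_23 = −[(0.85)(-0.05) − (0.00)(-0.15)] = 0.0425
  C_31 = (0.00)(-0.25) − (-0.10)(0.75) = 0.0750
  C_32 = −[(0.85)(-0.25) − (-0.10)(0.00)] = 0.2125
  C_33 = (0.85)(0.75) − (0.00)(0.00) = 0.6375
det(I−A) = Σ_j (I−A)_1j·C_1j = (0.85)(0.7375) + (0.00)(0.0375) + (-0.10)(0.1125) = 0.615625
adj(I−A) = Cᵀ =
  [ 0.7375   0.0050   0.0750]
  [ 0.0375   0.8350   0.2125]
  [ 0.1125   0.0425   0.6375]
(I − A)⁻¹ = adj(I−A) / det(I−A) ≈
  [   1.1980     0.0081     0.1218]
  [   0.0609     1.3563     0.3452]
  [   0.1827     0.0690     1.0355]
The output multiplier for sector j is the column-j sum of the Leontief inverse (I − A)⁻¹ = adj(I−A) / det(I−A).
Column F of adj(I−A): (0.0050, 0.8350, 0.0425); det(I−A) = 0.615625.
m_F = (0.0050 + 0.8350 + 0.0425) / 0.615625 = 0.8825 / 0.615625 ≈ 1.434.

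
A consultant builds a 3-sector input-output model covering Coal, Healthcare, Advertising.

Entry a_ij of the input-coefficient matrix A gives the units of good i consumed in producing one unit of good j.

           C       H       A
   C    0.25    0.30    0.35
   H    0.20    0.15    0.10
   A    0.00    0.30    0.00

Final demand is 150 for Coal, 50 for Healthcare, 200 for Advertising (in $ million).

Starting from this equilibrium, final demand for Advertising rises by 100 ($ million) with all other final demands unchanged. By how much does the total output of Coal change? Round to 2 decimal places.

Δx_C = 61.33

I − A =
  [   0.75    -0.30    -0.35]
  [  -0.20     0.85    -0.10]
  [   0.00    -0.30     1.00]
Cofactors of I−A, C_ij = (−1)^(i+j)·(minor ij) (rows/columns in the sector order above):
  C_11 = (0.85)(1.00) − (-0.10)(-0.30) = 0.8200
  C_12 = −[(-0.20)(1.00) − (-0.10)(0.00)] = 0.2000
  C_13 = (-0.20)(-0.30) − (0.85)(0.00) = 0.0600
  C_21 = −[(-0.30)(1.00) − (-0.35)(-0.30)] = 0.4050
  C_22 = (0.75)(1.00) − (-0.35)(0.00) = 0.7500
  C_23 = −[(0.75)(-0.30) − (-0.30)(0.00)] = 0.2250
  C_31 = (-0.30)(-0.10) − (-0.35)(0.85) = 0.3275
  C_32 = −[(0.75)(-0.10) − (-0.35)(-0.20)] = 0.1450
  C_33 = (0.75)(0.85) − (-0.30)(-0.20) = 0.5775
det(I−A) = Σ_j (I−A)_1j·C_1j = (0.75)(0.8200) + (-0.30)(0.2000) + (-0.35)(0.0600) = 0.5340
adj(I−A) = Cᵀ =
  [ 0.8200   0.4050   0.3275]
  [ 0.2000   0.7500   0.1450]
  [ 0.0600   0.2250   0.5775]
(I − A)⁻¹ = adj(I−A) / det(I−A) ≈
  [   1.5356     0.7584     0.6133]
  [   0.3745     1.4045     0.2715]
  [   0.1124     0.4213     1.0815]
Δx = (I − A)⁻¹ Δd with Δd having +100 in the Advertising component and 0 elsewhere.
So Δx_C = L_CA · (+100), where L_CA = adj(I−A)_CA / det(I−A) = 0.3275 / 0.5340.
Δx_C = 0.3275 × (+100) / 0.5340 = 32.75 / 0.5340 ≈ 61.33.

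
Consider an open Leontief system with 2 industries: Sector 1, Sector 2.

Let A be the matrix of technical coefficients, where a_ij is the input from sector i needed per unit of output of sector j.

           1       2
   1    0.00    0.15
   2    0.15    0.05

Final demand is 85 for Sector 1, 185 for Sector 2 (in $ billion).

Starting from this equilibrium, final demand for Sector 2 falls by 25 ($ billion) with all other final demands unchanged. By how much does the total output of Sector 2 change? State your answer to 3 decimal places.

Δx_2 = -26.954

I − A =
  [   1.00    -0.15]
  [  -0.15     0.95]
det(I−A) = (1.00)(0.95) − (-0.15)(-0.15) = 0.9275
adj(I−A) = [[0.95, 0.15], [0.15, 1.00]]
(I − A)⁻¹ = adj(I−A) / det(I−A) ≈
  [   1.0243     0.1617]
  [   0.1617     1.0782]
Δx = (I − A)⁻¹ Δd with Δd having -25 in the Sector 2 component and 0 elsewhere.
So Δx_2 = L_22 · (-25), where L_22 = adj(I−A)_22 / det(I−A) = 1.00 / 0.9275.
Δx_2 = 1.00 × (-25) / 0.9275 = -25.00 / 0.9275 ≈ -26.954.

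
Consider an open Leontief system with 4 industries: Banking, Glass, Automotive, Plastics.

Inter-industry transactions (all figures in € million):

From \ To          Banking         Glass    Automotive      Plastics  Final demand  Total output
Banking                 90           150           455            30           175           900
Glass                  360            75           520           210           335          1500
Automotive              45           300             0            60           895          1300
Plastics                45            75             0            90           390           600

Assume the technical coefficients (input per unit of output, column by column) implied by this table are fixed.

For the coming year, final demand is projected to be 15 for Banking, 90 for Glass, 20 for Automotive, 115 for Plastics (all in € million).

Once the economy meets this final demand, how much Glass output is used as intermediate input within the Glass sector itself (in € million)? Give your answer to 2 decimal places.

z_GG = 11.05

Technical coefficients a_ij = z_ij / X_j:
  a_BB = 90/900 = 0.10, a_GB = 360/900 = 0.40, a_AB = 45/900 = 0.05, a_PB = 45/900 = 0.05
  a_BG = 150/1500 = 0.10, a_GG = 75/1500 = 0.05, a_AG = 300/1500 = 0.20, a_PG = 75/1500 = 0.05
  a_BA = 455/1300 = 0.35, a_GA = 520/1300 = 0.40, a_AA = 0/1300 = 0.00, a_PA = 0/1300 = 0.00
  a_BP = 30/600 = 0.05, a_GP = 210/600 = 0.35, a_AP = 60/600 = 0.10, a_PP = 90/600 = 0.15
I − A =
  [   0.90    -0.10    -0.35    -0.05]
  [  -0.40     0.95    -0.40    -0.35]
  [  -0.05    -0.20     1.00    -0.10]
  [  -0.05    -0.05     0.00     0.85]
Compute the cofactors C_ij = (−1)^(i+j)·(3×3 minor ij) of I−A; the adjugate is their transpose:
adj(I−A) = Cᵀ =
  [ 0.720000   0.148750   0.311500   0.140250]
  [ 0.376500   0.745875   0.430125   0.379875]
  [ 0.117750   0.161875   0.671875   0.152625]
  [ 0.064500   0.052625   0.043625   0.696375]
det(I−A) = Σ_j (I−A)_1j·C_1j = (0.90)(0.720000) + (-0.10)(0.376500) + (-0.35)(0.117750) + (-0.05)(0.064500) = 0.5659125
(I − A)⁻¹ = adj(I−A) / det(I−A) ≈
  [   1.2723     0.2628     0.5504     0.2478]
  [   0.6653     1.3180     0.7601     0.6713]
  [   0.2081     0.2860     1.1872     0.2697]
  [   0.1140     0.0930     0.0771     1.2305]
First solve x = (I − A)⁻¹ d = adj(I−A)·d / det(I−A); in particular x_G = (0.376500·15 + 0.745875·90 + 0.430125·20 + 0.379875·115) / 0.5659125 = 125.064375 / 0.5659125 ≈ 220.9960.
Intermediate flow from G to G: z_GG = a_GG · x_G = 0.05 × 125.064375 / 0.5659125 = 6.25321875 / 0.5659125 ≈ 11.05.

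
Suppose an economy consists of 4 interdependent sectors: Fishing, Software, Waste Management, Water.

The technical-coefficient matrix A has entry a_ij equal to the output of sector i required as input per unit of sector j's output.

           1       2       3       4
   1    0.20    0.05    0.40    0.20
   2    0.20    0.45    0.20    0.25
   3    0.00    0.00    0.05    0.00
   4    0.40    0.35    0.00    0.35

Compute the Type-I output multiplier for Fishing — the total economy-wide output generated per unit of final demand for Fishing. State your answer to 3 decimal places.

I − A =
  [   0.80    -0.05    -0.40    -0.20]
  [  -0.20     0.55    -0.20    -0.25]
  [   0.00     0.00     0.95     0.00]
  [  -0.40    -0.35     0.00     0.65]
Compute the cofactors C_ij = (−1)^(i+j)·(3×3 minor ij) of I−A; the adjugate is their transpose:
adj(I−A) = Cᵀ =
  [ 0.256500   0.097375   0.128500   0.116375]
  [ 0.218500   0.418000   0.180000   0.228000]
  [ 0.000000   0.000000   0.146500   0.000000]
  [ 0.275500   0.285000   0.176000   0.408500]
det(I−A) = Σ_j (I−A)_1j·C_1j = (0.80)(0.256500) + (-0.05)(0.218500) + (-0.40)(0.000000) + (-0.20)(0.275500) = 0.139175
(I − A)⁻¹ = adj(I−A) / det(I−A) ≈
  [   1.8430     0.6997     0.9233     0.8362]
  [   1.5700     3.0034     1.2933     1.6382]
  [   0.0000     0.0000     1.0526     0.0000]
  [   1.9795     2.0478     1.2646     2.9352]
The output multiplier for sector j is the column-j sum of the Leontief inverse (I − A)⁻¹ = adj(I−A) / det(I−A).
Column 1 of adj(I−A): (0.256500, 0.218500, 0.000000, 0.275500); det(I−A) = 0.139175.
m_1 = (0.256500 + 0.218500 + 0.000000 + 0.275500) / 0.139175 = 0.7505 / 0.139175 ≈ 5.392.

m_1 = 5.392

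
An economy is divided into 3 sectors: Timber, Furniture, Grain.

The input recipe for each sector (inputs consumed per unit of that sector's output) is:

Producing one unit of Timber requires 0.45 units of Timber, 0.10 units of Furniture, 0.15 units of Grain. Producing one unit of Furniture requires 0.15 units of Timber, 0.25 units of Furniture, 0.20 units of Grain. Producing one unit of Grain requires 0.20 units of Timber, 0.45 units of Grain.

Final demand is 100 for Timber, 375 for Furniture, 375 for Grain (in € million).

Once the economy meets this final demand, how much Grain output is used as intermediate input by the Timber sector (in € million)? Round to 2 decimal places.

I − A =
  [   0.55    -0.15    -0.20]
  [  -0.10     0.75     0.00]
  [  -0.15    -0.20     0.55]
Cofactors of I−A, C_ij = (−1)^(i+j)·(minor ij) (rows/columns in the sector order above):
  C_11 = (0.75)(0.55) − (0.00)(-0.20) = 0.4125
  C_12 = −[(-0.10)(0.55) − (0.00)(-0.15)] = 0.0550
  C_13 = (-0.10)(-0.20) − (0.75)(-0.15) = 0.1325
  C_21 = −[(-0.15)(0.55) − (-0.20)(-0.20)] = 0.1225
  C_22 = (0.55)(0.55) − (-0.20)(-0.15) = 0.2725
  C_23 = −[(0.55)(-0.20) − (-0.15)(-0.15)] = 0.1325
  C_31 = (-0.15)(0.00) − (-0.20)(0.75) = 0.1500
  C_32 = −[(0.55)(0.00) − (-0.20)(-0.10)] = 0.0200
  C_33 = (0.55)(0.75) − (-0.15)(-0.10) = 0.3975
det(I−A) = Σ_j (I−A)_1j·C_1j = (0.55)(0.4125) + (-0.15)(0.0550) + (-0.20)(0.1325) = 0.192125
adj(I−A) = Cᵀ =
  [ 0.4125   0.1225   0.1500]
  [ 0.0550   0.2725   0.0200]
  [ 0.1325   0.1325   0.3975]
(I − A)⁻¹ = adj(I−A) / det(I−A) ≈
  [   2.1470     0.6376     0.7807]
  [   0.2863     1.4183     0.1041]
  [   0.6897     0.6897     2.0690]
First solve x = (I − A)⁻¹ d = adj(I−A)·d / det(I−A); in particular x_1 = (0.4125·100 + 0.1225·375 + 0.1500·375) / 0.192125 = 143.4375 / 0.192125 ≈ 746.5843.
Intermediate flow from 3 to 1: z_31 = a_31 · x_1 = 0.15 × 143.4375 / 0.192125 = 21.515625 / 0.192125 ≈ 111.99.

z_31 = 111.99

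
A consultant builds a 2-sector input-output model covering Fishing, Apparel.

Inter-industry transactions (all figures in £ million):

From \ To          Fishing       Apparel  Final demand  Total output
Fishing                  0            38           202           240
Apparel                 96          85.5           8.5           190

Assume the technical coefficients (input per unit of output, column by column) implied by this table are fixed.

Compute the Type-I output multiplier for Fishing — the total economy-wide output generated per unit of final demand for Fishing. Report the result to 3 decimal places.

Technical coefficients a_ij = z_ij / X_j:
  a_FF = 0/240 = 0.00, a_AF = 96/240 = 0.40
  a_FA = 38/190 = 0.20, a_AA = 85.5/190 = 0.45
I − A =
  [   1.00    -0.20]
  [  -0.40     0.55]
det(I−A) = (1.00)(0.55) − (-0.20)(-0.40) = 0.4700
adj(I−A) = [[0.55, 0.20], [0.40, 1.00]]
(I − A)⁻¹ = adj(I−A) / det(I−A) ≈
  [   1.1702     0.4255]
  [   0.8511     2.1277]
The output multiplier for sector j is the column-j sum of the Leontief inverse (I − A)⁻¹ = adj(I−A) / det(I−A).
Column F of adj(I−A): (0.55, 0.40); det(I−A) = 0.4700.
m_F = (0.55 + 0.40) / 0.4700 = 0.95 / 0.4700 ≈ 2.021.

m_F = 2.021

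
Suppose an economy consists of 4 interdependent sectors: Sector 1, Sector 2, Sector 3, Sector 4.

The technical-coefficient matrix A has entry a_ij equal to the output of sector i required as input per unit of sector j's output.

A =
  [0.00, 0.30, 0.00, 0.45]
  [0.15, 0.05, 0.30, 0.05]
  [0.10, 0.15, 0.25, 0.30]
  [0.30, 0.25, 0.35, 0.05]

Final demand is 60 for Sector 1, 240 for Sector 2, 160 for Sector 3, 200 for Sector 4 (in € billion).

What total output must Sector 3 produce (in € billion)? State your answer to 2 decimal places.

I − A =
  [   1.00    -0.30     0.00    -0.45]
  [  -0.15     0.95    -0.30    -0.05]
  [  -0.10    -0.15     0.75    -0.30]
  [  -0.30    -0.25    -0.35     0.95]
Compute the cofactors C_ij = (−1)^(i+j)·(3×3 minor ij) of I−A; the adjugate is their transpose:
adj(I−A) = Cᵀ =
  [ 0.499875   0.290250   0.274125   0.338625]
  [ 0.159625   0.490500   0.285625   0.191625]
  [ 0.209375   0.264000   0.697625   0.333375]
  [ 0.277000   0.318000   0.418750   0.624750]
det(I−A) = Σ_j (I−A)_1j·C_1j = (1.00)(0.499875) + (-0.30)(0.159625) + (0.00)(0.209375) + (-0.45)(0.277000) = 0.3273375
(I − A)⁻¹ = adj(I−A) / det(I−A) ≈
  [   1.5271     0.8867     0.8374     1.0345]
  [   0.4876     1.4985     0.8726     0.5854]
  [   0.6396     0.8065     2.1312     1.0184]
  [   0.8462     0.9715     1.2793     1.9086]
x = (I − A)⁻¹ d = adj(I−A)·d / det(I−A), with det(I−A) = 0.3273375:
  x_1 = (0.499875·60 + 0.290250·240 + 0.274125·160 + 0.338625·200) / 0.3273375 = 211.2375 / 0.3273375 ≈ 645.32
  x_2 = (0.159625·60 + 0.490500·240 + 0.285625·160 + 0.191625·200) / 0.3273375 = 211.3225 / 0.3273375 ≈ 645.58
  x_3 = (0.209375·60 + 0.264000·240 + 0.697625·160 + 0.333375·200) / 0.3273375 = 254.2175 / 0.3273375 ≈ 776.62
  x_4 = (0.277000·60 + 0.318000·240 + 0.418750·160 + 0.624750·200) / 0.3273375 = 284.89 / 0.3273375 ≈ 870.32

x_3 = 776.62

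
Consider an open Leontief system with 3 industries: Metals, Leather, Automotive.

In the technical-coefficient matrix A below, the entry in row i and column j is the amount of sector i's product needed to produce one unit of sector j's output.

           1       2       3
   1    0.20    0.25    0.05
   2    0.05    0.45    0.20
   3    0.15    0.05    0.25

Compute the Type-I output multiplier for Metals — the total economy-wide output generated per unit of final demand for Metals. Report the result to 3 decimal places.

I − A =
  [   0.80    -0.25    -0.05]
  [  -0.05     0.55    -0.20]
  [  -0.15    -0.05     0.75]
Cofactors of I−A, C_ij = (−1)^(i+j)·(minor ij) (rows/columns in the sector order above):
  C_11 = (0.55)(0.75) − (-0.20)(-0.05) = 0.4025
  C_12 = −[(-0.05)(0.75) − (-0.20)(-0.15)] = 0.0675
  C_13 = (-0.05)(-0.05) − (0.55)(-0.15) = 0.0850
  C_21 = −[(-0.25)(0.75) − (-0.05)(-0.05)] = 0.1900
  C_22 = (0.80)(0.75) − (-0.05)(-0.15) = 0.5925
  C_23 = −[(0.80)(-0.05) − (-0.25)(-0.15)] = 0.0775
  C_31 = (-0.25)(-0.20) − (-0.05)(0.55) = 0.0775
  C_32 = −[(0.80)(-0.20) − (-0.05)(-0.05)] = 0.1625
  C_33 = (0.80)(0.55) − (-0.25)(-0.05) = 0.4275
det(I−A) = Σ_j (I−A)_1j·C_1j = (0.80)(0.4025) + (-0.25)(0.0675) + (-0.05)(0.0850) = 0.300875
adj(I−A) = Cᵀ =
  [ 0.4025   0.1900   0.0775]
  [ 0.0675   0.5925   0.1625]
  [ 0.0850   0.0775   0.4275]
(I − A)⁻¹ = adj(I−A) / det(I−A) ≈
  [   1.3378     0.6315     0.2576]
  [   0.2243     1.9693     0.5401]
  [   0.2825     0.2576     1.4209]
The output multiplier for sector j is the column-j sum of the Leontief inverse (I − A)⁻¹ = adj(I−A) / det(I−A).
Column 1 of adj(I−A): (0.4025, 0.0675, 0.0850); det(I−A) = 0.300875.
m_1 = (0.4025 + 0.0675 + 0.0850) / 0.300875 = 0.555 / 0.300875 ≈ 1.845.

m_1 = 1.845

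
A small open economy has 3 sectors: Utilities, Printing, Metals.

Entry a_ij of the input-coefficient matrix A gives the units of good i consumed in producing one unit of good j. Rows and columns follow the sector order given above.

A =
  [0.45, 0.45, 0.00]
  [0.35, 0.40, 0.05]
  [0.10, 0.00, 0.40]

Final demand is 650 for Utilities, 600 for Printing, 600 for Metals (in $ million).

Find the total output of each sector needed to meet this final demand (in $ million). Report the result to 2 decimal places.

x_U = 4044.44, x_P = 3498.77, x_M = 1674.07

I − A =
  [   0.55    -0.45     0.00]
  [  -0.35     0.60    -0.05]
  [  -0.10     0.00     0.60]
Cofactors of I−A, C_ij = (−1)^(i+j)·(minor ij) (rows/columns in the sector order above):
  C_11 = (0.60)(0.60) − (-0.05)(0.00) = 0.3600
  C_12 = −[(-0.35)(0.60) − (-0.05)(-0.10)] = 0.2150
  C_13 = (-0.35)(0.00) − (0.60)(-0.10) = 0.0600
  C_21 = −[(-0.45)(0.60) − (0.00)(0.00)] = 0.2700
  C_22 = (0.55)(0.60) − (0.00)(-0.10) = 0.3300
  C_23 = −[(0.55)(0.00) − (-0.45)(-0.10)] = 0.0450
  C_31 = (-0.45)(-0.05) − (0.00)(0.60) = 0.0225
  C_32 = −[(0.55)(-0.05) − (0.00)(-0.35)] = 0.0275
  C_33 = (0.55)(0.60) − (-0.45)(-0.35) = 0.1725
det(I−A) = Σ_j (I−A)_1j·C_1j = (0.55)(0.3600) + (-0.45)(0.2150) + (0.00)(0.0600) = 0.10125
adj(I−A) = Cᵀ =
  [ 0.3600   0.2700   0.0225]
  [ 0.2150   0.3300   0.0275]
  [ 0.0600   0.0450   0.1725]
(I − A)⁻¹ = adj(I−A) / det(I−A) ≈
  [   3.5556     2.6667     0.2222]
  [   2.1235     3.2593     0.2716]
  [   0.5926     0.4444     1.7037]
x = (I − A)⁻¹ d = adj(I−A)·d / det(I−A), with det(I−A) = 0.10125:
  x_U = (0.3600·650 + 0.2700·600 + 0.0225·600) / 0.10125 = 409.50 / 0.10125 ≈ 4044.44
  x_P = (0.2150·650 + 0.3300·600 + 0.0275·600) / 0.10125 = 354.25 / 0.10125 ≈ 3498.77
  x_M = (0.0600·650 + 0.0450·600 + 0.1725·600) / 0.10125 = 169.50 / 0.10125 ≈ 1674.07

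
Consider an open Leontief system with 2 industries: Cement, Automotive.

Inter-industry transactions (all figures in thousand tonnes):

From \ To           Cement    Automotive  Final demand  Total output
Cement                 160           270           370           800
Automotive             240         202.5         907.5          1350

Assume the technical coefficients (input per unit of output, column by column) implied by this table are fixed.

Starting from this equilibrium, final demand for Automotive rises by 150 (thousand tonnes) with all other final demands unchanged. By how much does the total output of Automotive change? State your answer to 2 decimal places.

Δx_A = 193.55

Technical coefficients a_ij = z_ij / X_j:
  a_CC = 160/800 = 0.20, a_AC = 240/800 = 0.30
  a_CA = 270/1350 = 0.20, a_AA = 202.5/1350 = 0.15
I − A =
  [   0.80    -0.20]
  [  -0.30     0.85]
det(I−A) = (0.80)(0.85) − (-0.20)(-0.30) = 0.6200
adj(I−A) = [[0.85, 0.20], [0.30, 0.80]]
(I − A)⁻¹ = adj(I−A) / det(I−A) ≈
  [   1.3710     0.3226]
  [   0.4839     1.2903]
Δx = (I − A)⁻¹ Δd with Δd having +150 in the Automotive component and 0 elsewhere.
So Δx_A = L_AA · (+150), where L_AA = adj(I−A)_AA / det(I−A) = 0.80 / 0.6200.
Δx_A = 0.80 × (+150) / 0.6200 = 120.00 / 0.6200 ≈ 193.55.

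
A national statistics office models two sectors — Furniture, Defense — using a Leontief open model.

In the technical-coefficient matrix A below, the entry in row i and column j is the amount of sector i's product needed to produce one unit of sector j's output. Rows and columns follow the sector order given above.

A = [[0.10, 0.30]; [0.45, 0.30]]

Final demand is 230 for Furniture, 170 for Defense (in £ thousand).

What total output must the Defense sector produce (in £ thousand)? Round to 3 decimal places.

I − A =
  [   0.90    -0.30]
  [  -0.45     0.70]
det(I−A) = (0.90)(0.70) − (-0.30)(-0.45) = 0.4950
adj(I−A) = [[0.70, 0.30], [0.45, 0.90]]
(I − A)⁻¹ = adj(I−A) / det(I−A) ≈
  [   1.4141     0.6061]
  [   0.9091     1.8182]
x = (I − A)⁻¹ d = adj(I−A)·d / det(I−A), with det(I−A) = 0.4950:
  x_F = (0.70·230 + 0.30·170) / 0.4950 = 212.00 / 0.4950 ≈ 428.283
  x_D = (0.45·230 + 0.90·170) / 0.4950 = 256.50 / 0.4950 ≈ 518.182

x_D = 518.182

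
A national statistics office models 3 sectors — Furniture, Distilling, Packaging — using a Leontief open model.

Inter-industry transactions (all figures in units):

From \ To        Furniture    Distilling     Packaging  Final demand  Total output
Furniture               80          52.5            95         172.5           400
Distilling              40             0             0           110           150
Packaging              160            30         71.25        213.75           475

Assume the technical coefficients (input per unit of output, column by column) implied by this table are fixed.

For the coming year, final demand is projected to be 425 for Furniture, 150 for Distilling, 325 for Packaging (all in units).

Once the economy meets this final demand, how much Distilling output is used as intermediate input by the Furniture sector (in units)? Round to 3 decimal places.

Technical coefficients a_ij = z_ij / X_j:
  a_11 = 80/400 = 0.20, a_21 = 40/400 = 0.10, a_31 = 160/400 = 0.40
  a_12 = 52.5/150 = 0.35, a_22 = 0/150 = 0.00, a_32 = 30/150 = 0.20
  a_13 = 95/475 = 0.20, a_23 = 0/475 = 0.00, a_33 = 71.25/475 = 0.15
I − A =
  [   0.80    -0.35    -0.20]
  [  -0.10     1.00     0.00]
  [  -0.40    -0.20     0.85]
Cofactors of I−A, C_ij = (−1)^(i+j)·(minor ij) (rows/columns in the sector order above):
  C_11 = (1.00)(0.85) − (0.00)(-0.20) = 0.8500
  C_12 = −[(-0.10)(0.85) − (0.00)(-0.40)] = 0.0850
  C_13 = (-0.10)(-0.20) − (1.00)(-0.40) = 0.4200
  C_21 = −[(-0.35)(0.85) − (-0.20)(-0.20)] = 0.3375
  C_22 = (0.80)(0.85) − (-0.20)(-0.40) = 0.6000
  C_23 = −[(0.80)(-0.20) − (-0.35)(-0.40)] = 0.3000
  C_31 = (-0.35)(0.00) − (-0.20)(1.00) = 0.2000
  C_32 = −[(0.80)(0.00) − (-0.20)(-0.10)] = 0.0200
  C_33 = (0.80)(1.00) − (-0.35)(-0.10) = 0.7650
det(I−A) = Σ_j (I−A)_1j·C_1j = (0.80)(0.8500) + (-0.35)(0.0850) + (-0.20)(0.4200) = 0.56625
adj(I−A) = Cᵀ =
  [ 0.8500   0.3375   0.2000]
  [ 0.0850   0.6000   0.0200]
  [ 0.4200   0.3000   0.7650]
(I − A)⁻¹ = adj(I−A) / det(I−A) ≈
  [   1.5011     0.5960     0.3532]
  [   0.1501     1.0596     0.0353]
  [   0.7417     0.5298     1.3510]
First solve x = (I − A)⁻¹ d = adj(I−A)·d / det(I−A); in particular x_1 = (0.8500·425 + 0.3375·150 + 0.2000·325) / 0.56625 = 476.875 / 0.56625 ≈ 842.16336.
Intermediate flow from 2 to 1: z_21 = a_21 · x_1 = 0.10 × 476.875 / 0.56625 = 47.6875 / 0.56625 ≈ 84.216.

z_21 = 84.216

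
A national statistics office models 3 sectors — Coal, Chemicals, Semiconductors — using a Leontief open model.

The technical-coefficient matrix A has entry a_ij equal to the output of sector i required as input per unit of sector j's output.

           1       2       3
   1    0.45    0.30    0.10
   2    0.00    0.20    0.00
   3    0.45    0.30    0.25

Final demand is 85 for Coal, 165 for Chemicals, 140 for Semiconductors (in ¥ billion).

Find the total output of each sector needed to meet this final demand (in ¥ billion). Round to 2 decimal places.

I − A =
  [   0.55    -0.30    -0.10]
  [   0.00     0.80     0.00]
  [  -0.45    -0.30     0.75]
Cofactors of I−A, C_ij = (−1)^(i+j)·(minor ij) (rows/columns in the sector order above):
  C_11 = (0.80)(0.75) − (0.00)(-0.30) = 0.6000
  C_12 = −[(0.00)(0.75) − (0.00)(-0.45)] = 0.0000
  C_13 = (0.00)(-0.30) − (0.80)(-0.45) = 0.3600
  C_21 = −[(-0.30)(0.75) − (-0.10)(-0.30)] = 0.2550
  C_22 = (0.55)(0.75) − (-0.10)(-0.45) = 0.3675
  C_23 = −[(0.55)(-0.30) − (-0.30)(-0.45)] = 0.3000
  C_31 = (-0.30)(0.00) − (-0.10)(0.80) = 0.0800
  C_32 = −[(0.55)(0.00) − (-0.10)(0.00)] = 0.0000
  C_33 = (0.55)(0.80) − (-0.30)(0.00) = 0.4400
det(I−A) = Σ_j (I−A)_1j·C_1j = (0.55)(0.6000) + (-0.30)(0.0000) + (-0.10)(0.3600) = 0.2940
adj(I−A) = Cᵀ =
  [ 0.6000   0.2550   0.0800]
  [ 0.0000   0.3675   0.0000]
  [ 0.3600   0.3000   0.4400]
(I − A)⁻¹ = adj(I−A) / det(I−A) ≈
  [   2.0408     0.8673     0.2721]
  [   0.0000     1.2500     0.0000]
  [   1.2245     1.0204     1.4966]
x = (I − A)⁻¹ d = adj(I−A)·d / det(I−A), with det(I−A) = 0.2940:
  x_1 = (0.6000·85 + 0.2550·165 + 0.0800·140) / 0.2940 = 104.275 / 0.2940 ≈ 354.68
  x_2 = (0.0000·85 + 0.3675·165 + 0.0000·140) / 0.2940 = 60.6375 / 0.2940 = 206.25
  x_3 = (0.3600·85 + 0.3000·165 + 0.4400·140) / 0.2940 = 141.70 / 0.2940 ≈ 481.97

x_1 = 354.68, x_2 = 206.25, x_3 = 481.97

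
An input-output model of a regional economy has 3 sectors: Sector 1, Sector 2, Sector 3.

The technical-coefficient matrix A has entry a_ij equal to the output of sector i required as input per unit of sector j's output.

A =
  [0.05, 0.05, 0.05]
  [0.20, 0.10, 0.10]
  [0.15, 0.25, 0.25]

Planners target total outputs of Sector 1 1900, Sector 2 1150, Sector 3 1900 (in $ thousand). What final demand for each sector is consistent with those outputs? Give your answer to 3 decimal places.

d_1 = 1652.500, d_2 = 465.000, d_3 = 852.500

I − A =
  [   0.95    -0.05    -0.05]
  [  -0.20     0.90    -0.10]
  [  -0.15    -0.25     0.75]
d = (I − A) x:
  d_1 = (+0.95)·1900 + (-0.05)·1150 + (-0.05)·1900 = 1652.500
  d_2 = (-0.20)·1900 + (+0.90)·1150 + (-0.10)·1900 = 465.000
  d_3 = (-0.15)·1900 + (-0.25)·1150 + (+0.75)·1900 = 852.500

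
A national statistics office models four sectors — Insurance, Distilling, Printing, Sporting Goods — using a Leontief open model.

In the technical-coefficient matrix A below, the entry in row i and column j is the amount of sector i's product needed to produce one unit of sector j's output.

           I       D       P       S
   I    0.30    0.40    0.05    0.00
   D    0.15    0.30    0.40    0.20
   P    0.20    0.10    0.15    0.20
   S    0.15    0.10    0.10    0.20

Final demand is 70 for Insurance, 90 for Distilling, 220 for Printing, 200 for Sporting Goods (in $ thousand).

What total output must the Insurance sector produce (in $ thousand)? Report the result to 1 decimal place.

I − A =
  [   0.70    -0.40    -0.05     0.00]
  [  -0.15     0.70    -0.40    -0.20]
  [  -0.20    -0.10     0.85    -0.20]
  [  -0.15    -0.10    -0.10     0.80]
Compute the cofactors C_ij = (−1)^(i+j)·(3×3 minor ij) of I−A; the adjugate is their transpose:
adj(I−A) = Cᵀ =
  [ 0.40300   0.26900   0.16300   0.10800]
  [ 0.20450   0.45250   0.24550   0.17450]
  [ 0.14700   0.14600   0.31800   0.11600]
  [ 0.11950   0.12525   0.10100   0.29775]
det(I−A) = Σ_j (I−A)_1j·C_1j = (0.70)(0.40300) + (-0.40)(0.20450) + (-0.05)(0.14700) + (0.00)(0.11950) = 0.19295
(I − A)⁻¹ = adj(I−A) / det(I−A) ≈
  [   2.0886     1.3941     0.8448     0.5597]
  [   1.0599     2.3452     1.2724     0.9044]
  [   0.7619     0.7567     1.6481     0.6012]
  [   0.6193     0.6491     0.5235     1.5431]
x = (I − A)⁻¹ d = adj(I−A)·d / det(I−A), with det(I−A) = 0.19295:
  x_I = (0.40300·70 + 0.26900·90 + 0.16300·220 + 0.10800·200) / 0.19295 = 109.88 / 0.19295 ≈ 569.5
  x_D = (0.20450·70 + 0.45250·90 + 0.24550·220 + 0.17450·200) / 0.19295 = 143.95 / 0.19295 ≈ 746.0
  x_P = (0.14700·70 + 0.14600·90 + 0.31800·220 + 0.11600·200) / 0.19295 = 116.59 / 0.19295 ≈ 604.2
  x_S = (0.11950·70 + 0.12525·90 + 0.10100·220 + 0.29775·200) / 0.19295 = 101.4075 / 0.19295 ≈ 525.6

x_I = 569.5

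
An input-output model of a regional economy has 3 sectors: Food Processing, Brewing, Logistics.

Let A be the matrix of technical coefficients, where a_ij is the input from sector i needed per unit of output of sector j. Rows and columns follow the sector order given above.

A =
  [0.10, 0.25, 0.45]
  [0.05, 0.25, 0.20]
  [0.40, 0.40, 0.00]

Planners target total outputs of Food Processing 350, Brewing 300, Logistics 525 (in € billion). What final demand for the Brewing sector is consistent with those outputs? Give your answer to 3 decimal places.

I − A =
  [   0.90    -0.25    -0.45]
  [  -0.05     0.75    -0.20]
  [  -0.40    -0.40     1.00]
d = (I − A) x:
  d_F = (+0.90)·350 + (-0.25)·300 + (-0.45)·525 = 3.750
  d_B = (-0.05)·350 + (+0.75)·300 + (-0.20)·525 = 102.500
  d_L = (-0.40)·350 + (-0.40)·300 + (+1.00)·525 = 265.000

d_B = 102.500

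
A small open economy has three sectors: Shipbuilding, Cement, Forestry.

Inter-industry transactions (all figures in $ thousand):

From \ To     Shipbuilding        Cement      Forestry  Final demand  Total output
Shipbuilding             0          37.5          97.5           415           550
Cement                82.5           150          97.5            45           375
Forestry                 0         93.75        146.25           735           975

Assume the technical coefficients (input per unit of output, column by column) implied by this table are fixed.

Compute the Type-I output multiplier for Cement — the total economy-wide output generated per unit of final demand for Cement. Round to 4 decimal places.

Technical coefficients a_ij = z_ij / X_j:
  a_11 = 0/550 = 0.00, a_21 = 82.5/550 = 0.15, a_31 = 0/550 = 0.00
  a_12 = 37.5/375 = 0.10, a_22 = 150/375 = 0.40, a_32 = 93.75/375 = 0.25
  a_13 = 97.5/975 = 0.10, a_23 = 97.5/975 = 0.10, a_33 = 146.25/975 = 0.15
I − A =
  [   1.00    -0.10    -0.10]
  [  -0.15     0.60    -0.10]
  [   0.00    -0.25     0.85]
Cofactors of I−A, C_ij = (−1)^(i+j)·(minor ij) (rows/columns in the sector order above):
  C_11 = (0.60)(0.85) − (-0.10)(-0.25) = 0.4850
  C_12 = −[(-0.15)(0.85) − (-0.10)(0.00)] = 0.1275
  C_13 = (-0.15)(-0.25) − (0.60)(0.00) = 0.0375
  C_21 = −[(-0.10)(0.85) − (-0.10)(-0.25)] = 0.1100
  C_22 = (1.00)(0.85) − (-0.10)(0.00) = 0.8500
  C_23 = −[(1.00)(-0.25) − (-0.10)(0.00)] = 0.2500
  C_31 = (-0.10)(-0.10) − (-0.10)(0.60) = 0.0700
  C_32 = −[(1.00)(-0.10) − (-0.10)(-0.15)] = 0.1150
  C_33 = (1.00)(0.60) − (-0.10)(-0.15) = 0.5850
det(I−A) = Σ_j (I−A)_1j·C_1j = (1.00)(0.4850) + (-0.10)(0.1275) + (-0.10)(0.0375) = 0.4685
adj(I−A) = Cᵀ =
  [ 0.4850   0.1100   0.0700]
  [ 0.1275   0.8500   0.1150]
  [ 0.0375   0.2500   0.5850]
(I − A)⁻¹ = adj(I−A) / det(I−A) ≈
  [   1.03522     0.23479     0.14941]
  [   0.27215     1.81430     0.24546]
  [   0.08004     0.53362     1.24867]
The output multiplier for sector j is the column-j sum of the Leontief inverse (I − A)⁻¹ = adj(I−A) / det(I−A).
Column 2 of adj(I−A): (0.1100, 0.8500, 0.2500); det(I−A) = 0.4685.
m_2 = (0.1100 + 0.8500 + 0.2500) / 0.4685 = 1.21 / 0.4685 ≈ 2.5827.

m_2 = 2.5827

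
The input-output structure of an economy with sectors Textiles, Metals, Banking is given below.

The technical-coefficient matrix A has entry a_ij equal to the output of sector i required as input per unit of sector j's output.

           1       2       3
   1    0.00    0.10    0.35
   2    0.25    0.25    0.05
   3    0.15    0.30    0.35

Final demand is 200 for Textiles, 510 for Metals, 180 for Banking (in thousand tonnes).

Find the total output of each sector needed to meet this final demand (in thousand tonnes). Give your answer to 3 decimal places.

I − A =
  [   1.00    -0.10    -0.35]
  [  -0.25     0.75    -0.05]
  [  -0.15    -0.30     0.65]
Cofactors of I−A, C_ij = (−1)^(i+j)·(minor ij) (rows/columns in the sector order above):
  C_11 = (0.75)(0.65) − (-0.05)(-0.30) = 0.4725
  C_12 = −[(-0.25)(0.65) − (-0.05)(-0.15)] = 0.1700
  C_13 = (-0.25)(-0.30) − (0.75)(-0.15) = 0.1875
  C_21 = −[(-0.10)(0.65) − (-0.35)(-0.30)] = 0.1700
  C_22 = (1.00)(0.65) − (-0.35)(-0.15) = 0.5975
  C_23 = −[(1.00)(-0.30) − (-0.10)(-0.15)] = 0.3150
  C_31 = (-0.10)(-0.05) − (-0.35)(0.75) = 0.2675
  C_32 = −[(1.00)(-0.05) − (-0.35)(-0.25)] = 0.1375
  C_33 = (1.00)(0.75) − (-0.10)(-0.25) = 0.7250
det(I−A) = Σ_j (I−A)_1j·C_1j = (1.00)(0.4725) + (-0.10)(0.1700) + (-0.35)(0.1875) = 0.389875
adj(I−A) = Cᵀ =
  [ 0.4725   0.1700   0.2675]
  [ 0.1700   0.5975   0.1375]
  [ 0.1875   0.3150   0.7250]
(I − A)⁻¹ = adj(I−A) / det(I−A) ≈
  [   1.2119     0.4360     0.6861]
  [   0.4360     1.5325     0.3527]
  [   0.4809     0.8080     1.8596]
x = (I − A)⁻¹ d = adj(I−A)·d / det(I−A), with det(I−A) = 0.389875:
  x_1 = (0.4725·200 + 0.1700·510 + 0.2675·180) / 0.389875 = 229.35 / 0.389875 ≈ 588.265
  x_2 = (0.1700·200 + 0.5975·510 + 0.1375·180) / 0.389875 = 363.475 / 0.389875 ≈ 932.286
  x_3 = (0.1875·200 + 0.3150·510 + 0.7250·180) / 0.389875 = 328.65 / 0.389875 ≈ 842.962

x_1 = 588.265, x_2 = 932.286, x_3 = 842.962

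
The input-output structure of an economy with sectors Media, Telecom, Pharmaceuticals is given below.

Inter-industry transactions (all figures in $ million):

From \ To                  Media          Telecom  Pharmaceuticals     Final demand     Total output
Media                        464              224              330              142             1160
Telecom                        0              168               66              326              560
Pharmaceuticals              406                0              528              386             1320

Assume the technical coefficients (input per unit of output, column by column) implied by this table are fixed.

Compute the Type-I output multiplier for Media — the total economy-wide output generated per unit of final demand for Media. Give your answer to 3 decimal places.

m_1 = 3.714

Technical coefficients a_ij = z_ij / X_j:
  a_11 = 464/1160 = 0.40, a_21 = 0/1160 = 0.00, a_31 = 406/1160 = 0.35
  a_12 = 224/560 = 0.40, a_22 = 168/560 = 0.30, a_32 = 0/560 = 0.00
  a_13 = 330/1320 = 0.25, a_23 = 66/1320 = 0.05, a_33 = 528/1320 = 0.40
I − A =
  [   0.60    -0.40    -0.25]
  [   0.00     0.70    -0.05]
  [  -0.35     0.00     0.60]
Cofactors of I−A, C_ij = (−1)^(i+j)·(minor ij) (rows/columns in the sector order above):
  C_11 = (0.70)(0.60) − (-0.05)(0.00) = 0.4200
  C_12 = −[(0.00)(0.60) − (-0.05)(-0.35)] = 0.0175
  C_13 = (0.00)(0.00) − (0.70)(-0.35) = 0.2450
  C_21 = −[(-0.40)(0.60) − (-0.25)(0.00)] = 0.2400
  C_22 = (0.60)(0.60) − (-0.25)(-0.35) = 0.2725
  C_23 = −[(0.60)(0.00) − (-0.40)(-0.35)] = 0.1400
  C_31 = (-0.40)(-0.05) − (-0.25)(0.70) = 0.1950
  C_32 = −[(0.60)(-0.05) − (-0.25)(0.00)] = 0.0300
  C_33 = (0.60)(0.70) − (-0.40)(0.00) = 0.4200
det(I−A) = Σ_j (I−A)_1j·C_1j = (0.60)(0.4200) + (-0.40)(0.0175) + (-0.25)(0.2450) = 0.18375
adj(I−A) = Cᵀ =
  [ 0.4200   0.2400   0.1950]
  [ 0.0175   0.2725   0.0300]
  [ 0.2450   0.1400   0.4200]
(I − A)⁻¹ = adj(I−A) / det(I−A) ≈
  [   2.2857     1.3061     1.0612]
  [   0.0952     1.4830     0.1633]
  [   1.3333     0.7619     2.2857]
The output multiplier for sector j is the column-j sum of the Leontief inverse (I − A)⁻¹ = adj(I−A) / det(I−A).
Column 1 of adj(I−A): (0.4200, 0.0175, 0.2450); det(I−A) = 0.18375.
m_1 = (0.4200 + 0.0175 + 0.2450) / 0.18375 = 0.6825 / 0.18375 ≈ 3.714.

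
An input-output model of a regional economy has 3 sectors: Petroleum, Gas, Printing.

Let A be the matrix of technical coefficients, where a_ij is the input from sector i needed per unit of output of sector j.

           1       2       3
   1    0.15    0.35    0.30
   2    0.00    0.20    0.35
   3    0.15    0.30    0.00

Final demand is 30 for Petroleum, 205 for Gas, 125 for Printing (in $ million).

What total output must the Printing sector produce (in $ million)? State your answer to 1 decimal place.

I − A =
  [   0.85    -0.35    -0.30]
  [   0.00     0.80    -0.35]
  [  -0.15    -0.30     1.00]
Cofactors of I−A, C_ij = (−1)^(i+j)·(minor ij) (rows/columns in the sector order above):
  C_11 = (0.80)(1.00) − (-0.35)(-0.30) = 0.6950
  C_12 = −[(0.00)(1.00) − (-0.35)(-0.15)] = 0.0525
  C_13 = (0.00)(-0.30) − (0.80)(-0.15) = 0.1200
  C_21 = −[(-0.35)(1.00) − (-0.30)(-0.30)] = 0.4400
  C_22 = (0.85)(1.00) − (-0.30)(-0.15) = 0.8050
  C_23 = −[(0.85)(-0.30) − (-0.35)(-0.15)] = 0.3075
  C_31 = (-0.35)(-0.35) − (-0.30)(0.80) = 0.3625
  C_32 = −[(0.85)(-0.35) − (-0.30)(0.00)] = 0.2975
  C_33 = (0.85)(0.80) − (-0.35)(0.00) = 0.6800
det(I−A) = Σ_j (I−A)_1j·C_1j = (0.85)(0.6950) + (-0.35)(0.0525) + (-0.30)(0.1200) = 0.536375
adj(I−A) = Cᵀ =
  [ 0.6950   0.4400   0.3625]
  [ 0.0525   0.8050   0.2975]
  [ 0.1200   0.3075   0.6800]
(I − A)⁻¹ = adj(I−A) / det(I−A) ≈
  [   1.2957     0.8203     0.6758]
  [   0.0979     1.5008     0.5546]
  [   0.2237     0.5733     1.2678]
x = (I − A)⁻¹ d = adj(I−A)·d / det(I−A), with det(I−A) = 0.536375:
  x_1 = (0.6950·30 + 0.4400·205 + 0.3625·125) / 0.536375 = 156.3625 / 0.536375 ≈ 291.5
  x_2 = (0.0525·30 + 0.8050·205 + 0.2975·125) / 0.536375 = 203.7875 / 0.536375 ≈ 379.9
  x_3 = (0.1200·30 + 0.3075·205 + 0.6800·125) / 0.536375 = 151.6375 / 0.536375 ≈ 282.7

x_3 = 282.7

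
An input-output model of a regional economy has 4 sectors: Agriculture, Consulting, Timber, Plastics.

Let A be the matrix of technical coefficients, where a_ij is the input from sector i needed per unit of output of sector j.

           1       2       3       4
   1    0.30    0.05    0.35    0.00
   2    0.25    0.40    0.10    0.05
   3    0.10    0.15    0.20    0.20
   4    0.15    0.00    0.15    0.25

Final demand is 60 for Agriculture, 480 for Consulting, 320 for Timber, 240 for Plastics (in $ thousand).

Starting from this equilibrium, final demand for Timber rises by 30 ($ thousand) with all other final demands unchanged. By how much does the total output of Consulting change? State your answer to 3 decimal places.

I − A =
  [   0.70    -0.05    -0.35     0.00]
  [  -0.25     0.60    -0.10    -0.05]
  [  -0.10    -0.15     0.80    -0.20]
  [  -0.15     0.00    -0.15     0.75]
Compute the cofactors C_ij = (−1)^(i+j)·(3×3 minor ij) of I−A; the adjugate is their transpose:
adj(I−A) = Cᵀ =
  [ 0.329625   0.067875   0.161625   0.047625]
  [ 0.159750   0.362250   0.126000   0.057750]
  [ 0.092250   0.084000   0.305250   0.087000]
  [ 0.084375   0.030375   0.093375   0.280875]
det(I−A) = Σ_j (I−A)_1j·C_1j = (0.70)(0.329625) + (-0.05)(0.159750) + (-0.35)(0.092250) + (0.00)(0.084375) = 0.1904625
(I − A)⁻¹ = adj(I−A) / det(I−A) ≈
  [   1.7307     0.3564     0.8486     0.2500]
  [   0.8387     1.9019     0.6615     0.3032]
  [   0.4843     0.4410     1.6027     0.4568]
  [   0.4430     0.1595     0.4903     1.4747]
Δx = (I − A)⁻¹ Δd with Δd having +30 in the Timber component and 0 elsewhere.
So Δx_2 = L_23 · (+30), where L_23 = adj(I−A)_23 / det(I−A) = 0.126000 / 0.1904625.
Δx_2 = 0.126000 × (+30) / 0.1904625 = 3.78 / 0.1904625 ≈ 19.846.

Δx_2 = 19.846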